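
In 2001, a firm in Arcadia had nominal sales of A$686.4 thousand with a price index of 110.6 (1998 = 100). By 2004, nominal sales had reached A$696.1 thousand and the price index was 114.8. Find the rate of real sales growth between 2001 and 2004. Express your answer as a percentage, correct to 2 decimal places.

Real sales 2001 = 686.4 / 1.106 = 620.61.
Real sales 2004 = 696.1 / 1.148 = 606.36.
Real growth = 606.36 / 620.61 − 1 = -0.0230.

-2.30%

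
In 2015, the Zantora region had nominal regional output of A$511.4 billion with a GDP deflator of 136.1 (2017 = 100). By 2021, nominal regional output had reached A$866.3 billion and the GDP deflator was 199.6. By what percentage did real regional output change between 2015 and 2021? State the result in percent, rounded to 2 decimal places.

15.51%

Deflate each year: 2015 → 511.4/1.361 = 375.75; 2021 → 866.3/1.996 = 434.02.
So real regional output changed by 434.02/375.75 − 1 = 0.1551, i.e. 15.51%.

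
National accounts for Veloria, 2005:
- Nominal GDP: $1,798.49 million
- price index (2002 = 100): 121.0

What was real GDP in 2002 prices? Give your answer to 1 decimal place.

Real GDP = Nominal / (price index/100) = 1798.49 / 1.210 = 1486.36.

$1,486.4 million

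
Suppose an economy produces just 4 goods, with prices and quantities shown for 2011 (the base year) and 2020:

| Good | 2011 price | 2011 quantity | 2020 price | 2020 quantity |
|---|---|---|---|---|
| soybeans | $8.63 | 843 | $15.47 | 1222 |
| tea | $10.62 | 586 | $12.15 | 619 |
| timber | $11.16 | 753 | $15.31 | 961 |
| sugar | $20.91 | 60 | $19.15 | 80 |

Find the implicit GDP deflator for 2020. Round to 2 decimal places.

144.56

Nominal GDP 2020 = 15.47·1222 + 12.15·619 + 15.31·961 + 19.15·80 = 42670.10.
Real GDP 2020 (at 2011 prices) = 8.63·1222 + 10.62·619 + 11.16·961 + 20.91·80 = 29517.20.
Deflator = Nominal/Real × 100 = 42670.10/29517.20 × 100 = 144.560.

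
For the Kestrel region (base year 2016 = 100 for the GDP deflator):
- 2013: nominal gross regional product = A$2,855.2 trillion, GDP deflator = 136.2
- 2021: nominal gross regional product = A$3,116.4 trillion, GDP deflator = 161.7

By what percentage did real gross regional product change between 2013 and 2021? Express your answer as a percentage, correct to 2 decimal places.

-8.06%

Deflate each year: 2013 → 2855.2/1.362 = 2096.33; 2021 → 3116.4/1.617 = 1927.27.
So real gross regional product changed by 1927.27/2096.33 − 1 = -0.0806, i.e. -8.06%.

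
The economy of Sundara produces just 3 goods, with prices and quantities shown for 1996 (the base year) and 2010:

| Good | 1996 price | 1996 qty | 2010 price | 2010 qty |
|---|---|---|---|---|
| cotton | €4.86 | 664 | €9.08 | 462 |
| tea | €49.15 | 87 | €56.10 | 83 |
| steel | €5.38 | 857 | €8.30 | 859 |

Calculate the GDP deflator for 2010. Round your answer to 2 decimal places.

Nominal GDP 2010 = 9.08·462 + 56.10·83 + 8.30·859 = 15980.96.
Real GDP 2010 (at 1996 prices) = 4.86·462 + 49.15·83 + 5.38·859 = 10946.19.
Deflator = Nominal/Real × 100 = 15980.96/10946.19 × 100 = 145.996.

146.00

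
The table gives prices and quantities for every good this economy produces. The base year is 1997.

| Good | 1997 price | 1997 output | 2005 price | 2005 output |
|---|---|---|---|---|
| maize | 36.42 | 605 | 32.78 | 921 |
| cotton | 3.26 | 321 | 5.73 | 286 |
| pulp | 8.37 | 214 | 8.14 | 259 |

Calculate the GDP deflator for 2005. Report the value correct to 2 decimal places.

Nominal GDP 2005 = 32.78·921 + 5.73·286 + 8.14·259 = 33937.42.
Real GDP 2005 (at 1997 prices) = 36.42·921 + 3.26·286 + 8.37·259 = 36643.01.
Deflator = Nominal/Real × 100 = 33937.42/36643.01 × 100 = 92.616.

92.62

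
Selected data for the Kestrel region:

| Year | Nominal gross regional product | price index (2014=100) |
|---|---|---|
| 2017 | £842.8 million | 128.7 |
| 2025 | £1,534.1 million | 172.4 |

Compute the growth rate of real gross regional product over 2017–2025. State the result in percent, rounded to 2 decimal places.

35.88%

Real gross regional product 2017 = 842.8 / 1.287 = 654.86.
Real gross regional product 2025 = 1534.1 / 1.724 = 889.85.
Real growth = 889.85 / 654.86 − 1 = 0.3588.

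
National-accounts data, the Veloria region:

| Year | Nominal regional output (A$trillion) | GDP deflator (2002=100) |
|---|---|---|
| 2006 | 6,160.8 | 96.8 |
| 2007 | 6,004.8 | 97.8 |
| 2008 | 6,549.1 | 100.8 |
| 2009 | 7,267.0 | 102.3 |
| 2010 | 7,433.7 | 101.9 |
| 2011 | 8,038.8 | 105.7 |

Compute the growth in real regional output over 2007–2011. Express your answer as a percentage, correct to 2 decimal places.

23.87%

Real regional output 2007 = 6004.8/0.978 = 6139.88.
Real regional output 2011 = 8038.8/1.057 = 7605.30.
Change = 7605.30/6139.88 − 1 = 0.2387.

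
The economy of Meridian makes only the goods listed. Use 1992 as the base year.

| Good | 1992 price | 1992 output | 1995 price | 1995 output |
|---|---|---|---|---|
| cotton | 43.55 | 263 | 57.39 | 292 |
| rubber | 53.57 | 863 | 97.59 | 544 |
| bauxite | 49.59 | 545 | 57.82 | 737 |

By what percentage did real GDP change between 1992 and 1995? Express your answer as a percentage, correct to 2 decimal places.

Real GDP 1992 = Nominal GDP 1992 = 43.55·263 + 53.57·863 + 49.59·545 = 84711.11.
Real GDP 1995 (at 1992 prices) = 43.55·292 + 53.57·544 + 49.59·737 = 78406.51.
Real growth = 78406.51/84711.11 − 1 = -0.0744.

-7.44%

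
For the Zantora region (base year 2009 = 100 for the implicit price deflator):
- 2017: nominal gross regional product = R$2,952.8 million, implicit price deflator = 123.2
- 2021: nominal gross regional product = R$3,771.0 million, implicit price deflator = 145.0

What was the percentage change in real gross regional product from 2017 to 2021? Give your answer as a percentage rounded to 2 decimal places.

Real gross regional product 2017 = 2952.8 / 1.232 = 2396.75.
Real gross regional product 2021 = 3771.0 / 1.450 = 2600.69.
Real growth = 2600.69 / 2396.75 − 1 = 0.0851.

8.51%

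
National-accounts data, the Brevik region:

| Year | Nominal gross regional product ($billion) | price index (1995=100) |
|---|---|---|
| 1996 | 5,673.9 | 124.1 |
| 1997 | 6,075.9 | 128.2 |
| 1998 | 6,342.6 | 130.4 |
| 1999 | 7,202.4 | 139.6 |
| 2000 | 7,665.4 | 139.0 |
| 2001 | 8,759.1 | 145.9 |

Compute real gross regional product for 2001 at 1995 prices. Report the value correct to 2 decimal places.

Real gross regional product 2001 = 8759.1 / 1.459 = 6003.50.

$6,003.50 billion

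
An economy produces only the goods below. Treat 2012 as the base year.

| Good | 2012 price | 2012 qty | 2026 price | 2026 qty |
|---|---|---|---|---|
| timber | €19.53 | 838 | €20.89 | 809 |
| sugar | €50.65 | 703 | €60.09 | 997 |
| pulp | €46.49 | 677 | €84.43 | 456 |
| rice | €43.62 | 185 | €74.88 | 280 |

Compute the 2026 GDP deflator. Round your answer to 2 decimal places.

136.67

Nominal GDP 2026 = 20.89·809 + 60.09·997 + 84.43·456 + 74.88·280 = 136276.22.
Real GDP 2026 (at 2012 prices) = 19.53·809 + 50.65·997 + 46.49·456 + 43.62·280 = 99710.86.
Deflator = Nominal/Real × 100 = 136276.22/99710.86 × 100 = 136.671.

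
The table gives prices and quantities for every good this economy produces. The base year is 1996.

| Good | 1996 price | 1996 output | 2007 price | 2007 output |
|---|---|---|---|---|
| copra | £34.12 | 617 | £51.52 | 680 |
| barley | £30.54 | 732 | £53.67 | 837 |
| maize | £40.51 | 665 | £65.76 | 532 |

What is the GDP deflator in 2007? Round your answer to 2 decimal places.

163.46

Nominal GDP 2007 = 51.52·680 + 53.67·837 + 65.76·532 = 114939.71.
Real GDP 2007 (at 1996 prices) = 34.12·680 + 30.54·837 + 40.51·532 = 70314.90.
Deflator = Nominal/Real × 100 = 114939.71/70314.90 × 100 = 163.464.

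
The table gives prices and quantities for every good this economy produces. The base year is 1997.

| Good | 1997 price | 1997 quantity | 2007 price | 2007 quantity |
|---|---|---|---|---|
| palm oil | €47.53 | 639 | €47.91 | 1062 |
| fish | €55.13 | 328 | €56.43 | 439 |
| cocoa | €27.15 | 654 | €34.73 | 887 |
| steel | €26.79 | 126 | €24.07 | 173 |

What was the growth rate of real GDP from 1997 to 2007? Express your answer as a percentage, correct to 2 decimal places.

Real GDP 1997 = Nominal GDP 1997 = 47.53·639 + 55.13·328 + 27.15·654 + 26.79·126 = 69585.95.
Real GDP 2007 (at 1997 prices) = 47.53·1062 + 55.13·439 + 27.15·887 + 26.79·173 = 103395.65.
Real growth = 103395.65/69585.95 − 1 = 0.4859.

48.59%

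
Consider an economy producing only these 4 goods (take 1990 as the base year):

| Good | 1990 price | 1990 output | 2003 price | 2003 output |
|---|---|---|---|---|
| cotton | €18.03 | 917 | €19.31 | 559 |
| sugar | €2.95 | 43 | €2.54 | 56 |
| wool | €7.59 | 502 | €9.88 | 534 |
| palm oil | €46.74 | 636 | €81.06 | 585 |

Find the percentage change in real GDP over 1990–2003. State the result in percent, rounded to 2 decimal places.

-17.05%

Real GDP 1990 = Nominal GDP 1990 = 18.03·917 + 2.95·43 + 7.59·502 + 46.74·636 = 50197.18.
Real GDP 2003 (at 1990 prices) = 18.03·559 + 2.95·56 + 7.59·534 + 46.74·585 = 41639.93.
Real growth = 41639.93/50197.18 − 1 = -0.1705.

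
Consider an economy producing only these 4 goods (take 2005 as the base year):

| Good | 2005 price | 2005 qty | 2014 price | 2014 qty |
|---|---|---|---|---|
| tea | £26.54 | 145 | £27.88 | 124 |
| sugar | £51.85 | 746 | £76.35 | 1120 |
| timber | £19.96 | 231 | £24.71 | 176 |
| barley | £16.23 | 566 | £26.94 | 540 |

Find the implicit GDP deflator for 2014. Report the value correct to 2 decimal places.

146.48

Nominal GDP 2014 = 27.88·124 + 76.35·1120 + 24.71·176 + 26.94·540 = 107865.68.
Real GDP 2014 (at 2005 prices) = 26.54·124 + 51.85·1120 + 19.96·176 + 16.23·540 = 73640.12.
Deflator = Nominal/Real × 100 = 107865.68/73640.12 × 100 = 146.477.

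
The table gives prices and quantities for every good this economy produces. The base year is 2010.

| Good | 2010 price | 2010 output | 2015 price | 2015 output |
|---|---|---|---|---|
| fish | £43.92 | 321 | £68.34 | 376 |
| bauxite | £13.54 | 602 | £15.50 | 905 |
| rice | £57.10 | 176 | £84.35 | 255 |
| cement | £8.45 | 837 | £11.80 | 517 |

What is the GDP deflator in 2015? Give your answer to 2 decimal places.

Nominal GDP 2015 = 68.34·376 + 15.50·905 + 84.35·255 + 11.80·517 = 67333.19.
Real GDP 2015 (at 2010 prices) = 43.92·376 + 13.54·905 + 57.10·255 + 8.45·517 = 47696.77.
Deflator = Nominal/Real × 100 = 67333.19/47696.77 × 100 = 141.169.

141.17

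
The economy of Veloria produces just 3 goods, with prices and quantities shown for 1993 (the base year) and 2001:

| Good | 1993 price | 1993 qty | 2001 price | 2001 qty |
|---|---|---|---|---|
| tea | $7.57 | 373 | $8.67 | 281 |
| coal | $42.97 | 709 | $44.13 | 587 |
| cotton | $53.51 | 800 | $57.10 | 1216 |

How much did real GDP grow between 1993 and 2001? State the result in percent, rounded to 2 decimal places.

21.45%

Real GDP 1993 = Nominal GDP 1993 = 7.57·373 + 42.97·709 + 53.51·800 = 76097.34.
Real GDP 2001 (at 1993 prices) = 7.57·281 + 42.97·587 + 53.51·1216 = 92418.72.
Real growth = 92418.72/76097.34 − 1 = 0.2145.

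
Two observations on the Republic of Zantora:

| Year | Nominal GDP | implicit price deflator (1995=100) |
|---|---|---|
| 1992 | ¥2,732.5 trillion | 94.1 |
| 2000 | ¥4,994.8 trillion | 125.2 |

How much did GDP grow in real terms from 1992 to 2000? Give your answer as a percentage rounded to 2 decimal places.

37.39%

Deflate each year: 1992 → 2732.5/0.941 = 2903.83; 2000 → 4994.8/1.252 = 3989.46.
So real GDP changed by 3989.46/2903.83 − 1 = 0.3739, i.e. 37.39%.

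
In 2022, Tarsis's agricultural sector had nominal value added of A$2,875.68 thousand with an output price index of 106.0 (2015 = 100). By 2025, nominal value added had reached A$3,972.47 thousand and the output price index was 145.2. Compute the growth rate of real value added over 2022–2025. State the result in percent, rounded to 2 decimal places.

0.85%

Real value added 2022 = 2875.68 / 1.060 = 2712.91.
Real value added 2025 = 3972.47 / 1.452 = 2735.86.
Real growth = 2735.86 / 2712.91 − 1 = 0.0085.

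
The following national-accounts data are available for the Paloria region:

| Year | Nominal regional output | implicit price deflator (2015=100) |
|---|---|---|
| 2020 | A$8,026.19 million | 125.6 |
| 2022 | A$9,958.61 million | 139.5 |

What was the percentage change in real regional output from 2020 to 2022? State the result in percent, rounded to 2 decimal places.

Real regional output 2020 = 8026.19 / 1.256 = 6390.28.
Real regional output 2022 = 9958.61 / 1.395 = 7138.79.
Real growth = 7138.79 / 6390.28 − 1 = 0.1171.

11.71%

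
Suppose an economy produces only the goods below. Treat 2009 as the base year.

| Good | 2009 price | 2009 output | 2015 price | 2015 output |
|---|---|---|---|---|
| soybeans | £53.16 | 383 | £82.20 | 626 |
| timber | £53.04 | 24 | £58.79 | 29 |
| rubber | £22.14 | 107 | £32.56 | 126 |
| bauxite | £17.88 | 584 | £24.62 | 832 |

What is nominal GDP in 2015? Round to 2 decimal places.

£77748.51

Nominal GDP 2015 = Σ (p_2015 × q_2015) = 82.20·626 + 58.79·29 + 32.56·126 + 24.62·832 = 77748.51.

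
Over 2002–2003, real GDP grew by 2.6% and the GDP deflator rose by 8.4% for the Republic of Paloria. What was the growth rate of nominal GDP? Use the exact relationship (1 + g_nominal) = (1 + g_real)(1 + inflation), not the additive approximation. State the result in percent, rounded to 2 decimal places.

(1 + g_nom) = (1 + g_real)(1 + π) = 1.0260 × 1.0840 = 1.11218.

11.22%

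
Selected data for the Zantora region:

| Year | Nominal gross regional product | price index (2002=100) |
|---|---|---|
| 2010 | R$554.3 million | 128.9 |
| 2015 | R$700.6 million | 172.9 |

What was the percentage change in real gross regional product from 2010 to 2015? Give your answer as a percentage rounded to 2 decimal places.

Deflate each year: 2010 → 554.3/1.289 = 430.02; 2015 → 700.6/1.729 = 405.21.
So real gross regional product changed by 405.21/430.02 − 1 = -0.0577, i.e. -5.77%.

-5.77%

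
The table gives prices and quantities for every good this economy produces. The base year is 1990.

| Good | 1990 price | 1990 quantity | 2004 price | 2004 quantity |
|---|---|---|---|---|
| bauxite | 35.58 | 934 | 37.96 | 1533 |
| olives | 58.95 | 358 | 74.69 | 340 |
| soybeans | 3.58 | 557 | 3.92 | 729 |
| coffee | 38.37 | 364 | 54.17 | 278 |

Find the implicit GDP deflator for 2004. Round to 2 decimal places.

115.52

Nominal GDP 2004 = 37.96·1533 + 74.69·340 + 3.92·729 + 54.17·278 = 101504.22.
Real GDP 2004 (at 1990 prices) = 35.58·1533 + 58.95·340 + 3.58·729 + 38.37·278 = 87863.82.
Deflator = Nominal/Real × 100 = 101504.22/87863.82 × 100 = 115.524.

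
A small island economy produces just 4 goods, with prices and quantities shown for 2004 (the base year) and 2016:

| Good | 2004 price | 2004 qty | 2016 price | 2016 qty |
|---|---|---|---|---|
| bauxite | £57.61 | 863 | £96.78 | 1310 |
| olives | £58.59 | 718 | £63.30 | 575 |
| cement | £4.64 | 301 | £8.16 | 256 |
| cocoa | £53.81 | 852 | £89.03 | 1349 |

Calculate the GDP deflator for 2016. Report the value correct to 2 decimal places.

155.99

Nominal GDP 2016 = 96.78·1310 + 63.30·575 + 8.16·256 + 89.03·1349 = 285369.73.
Real GDP 2016 (at 2004 prices) = 57.61·1310 + 58.59·575 + 4.64·256 + 53.81·1349 = 182935.88.
Deflator = Nominal/Real × 100 = 285369.73/182935.88 × 100 = 155.994.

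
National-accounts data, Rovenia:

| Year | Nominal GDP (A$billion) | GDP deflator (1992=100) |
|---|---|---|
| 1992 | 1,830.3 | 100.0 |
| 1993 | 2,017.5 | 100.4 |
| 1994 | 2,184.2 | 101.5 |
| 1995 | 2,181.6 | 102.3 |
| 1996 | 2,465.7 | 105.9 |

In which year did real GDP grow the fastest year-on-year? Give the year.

1993

1993: real = 2017.5/1.004 = 2009.46; growth vs 1992 (1830.30) = 9.79%.
1994: real = 2184.2/1.015 = 2151.92; growth vs 1993 (2009.46) = 7.09%.
1995: real = 2181.6/1.023 = 2132.55; growth vs 1994 (2151.92) = -0.90%.
1996: real = 2465.7/1.059 = 2328.33; growth vs 1995 (2132.55) = 9.18%.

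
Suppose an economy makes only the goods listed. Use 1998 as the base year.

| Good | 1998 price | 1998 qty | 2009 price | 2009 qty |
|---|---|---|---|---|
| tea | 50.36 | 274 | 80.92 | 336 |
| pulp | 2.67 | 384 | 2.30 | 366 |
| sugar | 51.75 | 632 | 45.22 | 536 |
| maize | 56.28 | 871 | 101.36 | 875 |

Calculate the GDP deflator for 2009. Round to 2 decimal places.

Nominal GDP 2009 = 80.92·336 + 2.30·366 + 45.22·536 + 101.36·875 = 140958.84.
Real GDP 2009 (at 1998 prices) = 50.36·336 + 2.67·366 + 51.75·536 + 56.28·875 = 94881.18.
Deflator = Nominal/Real × 100 = 140958.84/94881.18 × 100 = 148.564.

148.56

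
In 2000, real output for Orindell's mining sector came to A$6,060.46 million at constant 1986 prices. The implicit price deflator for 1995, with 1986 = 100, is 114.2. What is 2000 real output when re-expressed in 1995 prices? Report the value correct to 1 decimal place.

Real output in 1995 prices = Real output in 1986 prices × (P_1995/P_1986) = 6060.46 × 1.142 = 6921.05.

A$6,921.0 million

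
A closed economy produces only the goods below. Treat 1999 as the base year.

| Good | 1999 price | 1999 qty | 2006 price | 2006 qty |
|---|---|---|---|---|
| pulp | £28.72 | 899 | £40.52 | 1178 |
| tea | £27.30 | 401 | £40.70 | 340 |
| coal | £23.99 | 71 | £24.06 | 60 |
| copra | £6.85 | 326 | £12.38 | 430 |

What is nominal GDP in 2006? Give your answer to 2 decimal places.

£68337.56

Nominal GDP 2006 = Σ (p_2006 × q_2006) = 40.52·1178 + 40.70·340 + 24.06·60 + 12.38·430 = 68337.56.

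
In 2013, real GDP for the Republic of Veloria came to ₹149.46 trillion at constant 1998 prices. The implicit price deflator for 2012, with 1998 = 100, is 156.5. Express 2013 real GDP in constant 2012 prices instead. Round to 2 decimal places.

Real GDP in 2012 prices = Real GDP in 1998 prices × (P_2012/P_1998) = 149.46 × 1.565 = 233.90.

₹233.90 trillion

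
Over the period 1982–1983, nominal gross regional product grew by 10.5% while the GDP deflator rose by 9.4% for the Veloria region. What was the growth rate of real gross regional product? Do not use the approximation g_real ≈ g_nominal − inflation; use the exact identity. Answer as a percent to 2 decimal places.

(1 + g_nom) = (1 + g_real)(1 + π), so g_real = 1.1050 / 1.0940 − 1 = 0.01005.

1.01%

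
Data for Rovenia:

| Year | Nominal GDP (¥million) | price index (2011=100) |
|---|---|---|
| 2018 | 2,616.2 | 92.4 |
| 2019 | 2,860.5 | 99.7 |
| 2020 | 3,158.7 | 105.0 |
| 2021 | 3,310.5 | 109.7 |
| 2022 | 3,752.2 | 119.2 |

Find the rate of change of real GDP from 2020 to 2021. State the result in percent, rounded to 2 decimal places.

0.32%

Real GDP 2020 = 3158.7/1.050 = 3008.29.
Real GDP 2021 = 3310.5/1.097 = 3017.78.
Change = 3017.78/3008.29 − 1 = 0.0032.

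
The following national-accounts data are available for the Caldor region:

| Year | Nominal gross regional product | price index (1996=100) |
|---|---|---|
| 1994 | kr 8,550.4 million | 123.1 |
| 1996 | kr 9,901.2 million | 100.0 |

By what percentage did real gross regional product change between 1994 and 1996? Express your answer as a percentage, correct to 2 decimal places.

42.55%

Real gross regional product 1994 = 8550.4 / 1.231 = 6945.90.
Real gross regional product 1996 = 9901.2 / 1.000 = 9901.20.
Real growth = 9901.20 / 6945.90 − 1 = 0.4255.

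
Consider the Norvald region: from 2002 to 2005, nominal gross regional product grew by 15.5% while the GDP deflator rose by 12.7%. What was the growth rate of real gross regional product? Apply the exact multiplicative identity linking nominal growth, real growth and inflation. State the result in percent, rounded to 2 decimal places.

(1 + g_nom) = (1 + g_real)(1 + π), so g_real = 1.1550 / 1.1270 − 1 = 0.02484.

2.48%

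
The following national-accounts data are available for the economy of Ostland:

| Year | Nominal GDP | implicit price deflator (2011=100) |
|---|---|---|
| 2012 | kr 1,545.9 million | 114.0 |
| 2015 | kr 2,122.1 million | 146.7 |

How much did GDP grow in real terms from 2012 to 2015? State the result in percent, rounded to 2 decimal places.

Real GDP 2012 = 1545.9 / 1.140 = 1356.05.
Real GDP 2015 = 2122.1 / 1.467 = 1446.56.
Real growth = 1446.56 / 1356.05 − 1 = 0.0667.

6.67%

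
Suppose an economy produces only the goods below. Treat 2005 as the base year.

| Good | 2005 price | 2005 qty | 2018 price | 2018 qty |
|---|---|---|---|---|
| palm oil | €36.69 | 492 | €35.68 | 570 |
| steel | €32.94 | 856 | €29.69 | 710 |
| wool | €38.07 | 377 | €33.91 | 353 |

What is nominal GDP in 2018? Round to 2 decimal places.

€53387.73

Nominal GDP 2018 = Σ (p_2018 × q_2018) = 35.68·570 + 29.69·710 + 33.91·353 = 53387.73.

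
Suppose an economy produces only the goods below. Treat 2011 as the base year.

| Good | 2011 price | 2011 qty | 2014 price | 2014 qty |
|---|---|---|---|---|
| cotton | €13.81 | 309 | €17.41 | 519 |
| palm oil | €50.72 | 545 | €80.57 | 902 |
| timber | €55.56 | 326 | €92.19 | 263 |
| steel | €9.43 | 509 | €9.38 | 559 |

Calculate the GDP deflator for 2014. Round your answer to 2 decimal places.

152.75

Nominal GDP 2014 = 17.41·519 + 80.57·902 + 92.19·263 + 9.38·559 = 111199.32.
Real GDP 2014 (at 2011 prices) = 13.81·519 + 50.72·902 + 55.56·263 + 9.43·559 = 72800.48.
Deflator = Nominal/Real × 100 = 111199.32/72800.48 × 100 = 152.745.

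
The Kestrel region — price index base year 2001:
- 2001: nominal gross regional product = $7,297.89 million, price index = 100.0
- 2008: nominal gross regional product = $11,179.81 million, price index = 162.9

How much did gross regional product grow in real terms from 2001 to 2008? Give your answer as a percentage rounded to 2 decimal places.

Real gross regional product 2001 = 7297.89 / 1.000 = 7297.89.
Real gross regional product 2008 = 11179.81 / 1.629 = 6862.99.
Real growth = 6862.99 / 7297.89 − 1 = -0.0596.

-5.96%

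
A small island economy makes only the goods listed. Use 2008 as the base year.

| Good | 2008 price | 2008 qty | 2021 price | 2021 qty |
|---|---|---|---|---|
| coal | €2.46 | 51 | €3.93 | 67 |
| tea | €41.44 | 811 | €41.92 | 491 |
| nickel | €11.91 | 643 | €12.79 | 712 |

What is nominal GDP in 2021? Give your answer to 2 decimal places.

Nominal GDP 2021 = Σ (p_2021 × q_2021) = 3.93·67 + 41.92·491 + 12.79·712 = 29952.51.

€29952.51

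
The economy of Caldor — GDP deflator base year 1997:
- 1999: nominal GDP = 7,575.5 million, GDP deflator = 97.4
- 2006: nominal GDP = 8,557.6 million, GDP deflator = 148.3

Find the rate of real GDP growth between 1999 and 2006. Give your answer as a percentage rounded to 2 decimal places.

-25.81%

Real GDP 1999 = 7575.5 / 0.974 = 7777.72.
Real GDP 2006 = 8557.6 / 1.483 = 5770.47.
Real growth = 5770.47 / 7777.72 − 1 = -0.2581.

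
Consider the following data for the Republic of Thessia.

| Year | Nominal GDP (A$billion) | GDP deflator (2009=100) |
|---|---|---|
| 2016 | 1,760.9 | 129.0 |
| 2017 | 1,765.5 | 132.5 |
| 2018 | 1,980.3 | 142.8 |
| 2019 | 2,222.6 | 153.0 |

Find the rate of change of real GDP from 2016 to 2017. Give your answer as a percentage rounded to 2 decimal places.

-2.39%

Real GDP 2016 = 1760.9/1.290 = 1365.04.
Real GDP 2017 = 1765.5/1.325 = 1332.45.
Change = 1332.45/1365.04 − 1 = -0.0239.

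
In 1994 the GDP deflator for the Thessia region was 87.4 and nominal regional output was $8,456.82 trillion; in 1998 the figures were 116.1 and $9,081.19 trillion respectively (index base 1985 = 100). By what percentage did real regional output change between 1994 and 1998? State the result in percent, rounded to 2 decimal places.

Deflate each year: 1994 → 8456.82/0.874 = 9676.00; 1998 → 9081.19/1.161 = 7821.87.
So real regional output changed by 7821.87/9676.00 − 1 = -0.1916, i.e. -19.16%.

-19.16%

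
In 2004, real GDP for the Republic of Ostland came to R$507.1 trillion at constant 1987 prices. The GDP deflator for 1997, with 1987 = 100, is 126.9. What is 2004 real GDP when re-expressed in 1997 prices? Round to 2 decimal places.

Real GDP in 1997 prices = Real GDP in 1987 prices × (P_1997/P_1987) = 507.1 × 1.269 = 643.51.

R$643.51 trillion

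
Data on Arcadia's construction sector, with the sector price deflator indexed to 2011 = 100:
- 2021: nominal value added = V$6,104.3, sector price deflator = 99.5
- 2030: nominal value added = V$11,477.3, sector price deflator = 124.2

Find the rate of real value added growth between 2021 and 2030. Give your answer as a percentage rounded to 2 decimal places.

Deflate each year: 2021 → 6104.3/0.995 = 6134.97; 2030 → 11477.3/1.242 = 9240.98.
So real value added changed by 9240.98/6134.97 − 1 = 0.5063, i.e. 50.63%.

50.63%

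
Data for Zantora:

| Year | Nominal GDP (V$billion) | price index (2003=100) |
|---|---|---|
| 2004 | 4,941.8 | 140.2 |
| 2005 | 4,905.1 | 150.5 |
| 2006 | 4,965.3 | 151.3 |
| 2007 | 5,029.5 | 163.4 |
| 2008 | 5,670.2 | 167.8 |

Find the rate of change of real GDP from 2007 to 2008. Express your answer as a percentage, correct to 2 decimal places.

9.78%

Real GDP 2007 = 5029.5/1.634 = 3078.03.
Real GDP 2008 = 5670.2/1.678 = 3379.14.
Change = 3379.14/3078.03 − 1 = 0.0978.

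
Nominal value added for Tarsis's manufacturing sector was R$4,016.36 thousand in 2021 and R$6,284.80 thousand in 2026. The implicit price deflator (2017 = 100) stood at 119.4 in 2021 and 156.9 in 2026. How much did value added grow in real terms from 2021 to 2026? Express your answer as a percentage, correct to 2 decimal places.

19.08%

Deflate each year: 2021 → 4016.36/1.194 = 3363.79; 2026 → 6284.80/1.569 = 4005.61.
So real value added changed by 4005.61/3363.79 − 1 = 0.1908, i.e. 19.08%.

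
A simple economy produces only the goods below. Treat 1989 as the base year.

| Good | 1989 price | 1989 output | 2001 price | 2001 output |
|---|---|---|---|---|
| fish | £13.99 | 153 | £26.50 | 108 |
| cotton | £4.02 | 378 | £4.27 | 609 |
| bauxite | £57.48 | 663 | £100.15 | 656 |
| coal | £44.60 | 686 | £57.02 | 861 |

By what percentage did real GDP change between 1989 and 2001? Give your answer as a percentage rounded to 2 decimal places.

Real GDP 1989 = Nominal GDP 1989 = 13.99·153 + 4.02·378 + 57.48·663 + 44.60·686 = 72364.87.
Real GDP 2001 (at 1989 prices) = 13.99·108 + 4.02·609 + 57.48·656 + 44.60·861 = 80066.58.
Real growth = 80066.58/72364.87 − 1 = 0.1064.

10.64%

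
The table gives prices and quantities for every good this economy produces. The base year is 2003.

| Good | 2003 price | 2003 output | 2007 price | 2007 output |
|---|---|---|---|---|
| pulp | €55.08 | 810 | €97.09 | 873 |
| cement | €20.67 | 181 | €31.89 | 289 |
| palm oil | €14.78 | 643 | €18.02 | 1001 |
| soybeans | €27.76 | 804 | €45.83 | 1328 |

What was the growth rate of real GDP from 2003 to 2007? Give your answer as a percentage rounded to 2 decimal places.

Real GDP 2003 = Nominal GDP 2003 = 55.08·810 + 20.67·181 + 14.78·643 + 27.76·804 = 80178.65.
Real GDP 2007 (at 2003 prices) = 55.08·873 + 20.67·289 + 14.78·1001 + 27.76·1328 = 105718.53.
Real growth = 105718.53/80178.65 − 1 = 0.3185.

31.85%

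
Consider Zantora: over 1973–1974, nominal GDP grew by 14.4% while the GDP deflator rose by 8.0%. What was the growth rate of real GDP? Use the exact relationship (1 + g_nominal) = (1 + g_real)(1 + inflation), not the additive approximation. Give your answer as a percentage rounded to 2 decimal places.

(1 + g_nom) = (1 + g_real)(1 + π), so g_real = 1.1440 / 1.0800 − 1 = 0.05926.

5.93%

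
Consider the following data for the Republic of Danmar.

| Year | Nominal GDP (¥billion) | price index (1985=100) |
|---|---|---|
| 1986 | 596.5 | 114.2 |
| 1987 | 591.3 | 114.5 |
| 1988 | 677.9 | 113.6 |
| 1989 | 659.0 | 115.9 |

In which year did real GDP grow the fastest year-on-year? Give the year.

1988

1987: real = 591.3/1.145 = 516.42; growth vs 1986 (522.33) = -1.13%.
1988: real = 677.9/1.136 = 596.74; growth vs 1987 (516.42) = 15.55%.
1989: real = 659.0/1.159 = 568.59; growth vs 1988 (596.74) = -4.72%.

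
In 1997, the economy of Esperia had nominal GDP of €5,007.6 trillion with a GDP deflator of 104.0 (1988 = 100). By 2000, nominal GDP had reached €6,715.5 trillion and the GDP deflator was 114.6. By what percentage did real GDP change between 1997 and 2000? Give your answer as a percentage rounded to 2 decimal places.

21.70%

Deflate each year: 1997 → 5007.6/1.040 = 4815.00; 2000 → 6715.5/1.146 = 5859.95.
So real GDP changed by 5859.95/4815.00 − 1 = 0.2170, i.e. 21.70%.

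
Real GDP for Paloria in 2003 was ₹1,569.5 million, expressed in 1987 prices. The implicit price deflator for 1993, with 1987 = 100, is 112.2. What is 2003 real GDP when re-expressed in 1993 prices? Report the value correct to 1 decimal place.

Real GDP in 1993 prices = Real GDP in 1987 prices × (P_1993/P_1987) = 1569.5 × 1.122 = 1760.98.

₹1,761.0 million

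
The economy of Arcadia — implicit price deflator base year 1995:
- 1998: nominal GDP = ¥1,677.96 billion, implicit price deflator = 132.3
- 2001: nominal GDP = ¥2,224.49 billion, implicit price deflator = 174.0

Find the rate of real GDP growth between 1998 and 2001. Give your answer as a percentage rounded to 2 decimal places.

Real GDP 1998 = 1677.96 / 1.323 = 1268.30.
Real GDP 2001 = 2224.49 / 1.740 = 1278.44.
Real growth = 1278.44 / 1268.30 − 1 = 0.0080.

0.80%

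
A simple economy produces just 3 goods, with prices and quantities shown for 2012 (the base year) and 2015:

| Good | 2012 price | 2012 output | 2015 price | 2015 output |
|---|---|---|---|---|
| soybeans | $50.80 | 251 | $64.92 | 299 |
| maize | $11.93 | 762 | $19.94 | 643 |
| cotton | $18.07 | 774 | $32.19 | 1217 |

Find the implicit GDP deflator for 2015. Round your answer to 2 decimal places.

Nominal GDP 2015 = 64.92·299 + 19.94·643 + 32.19·1217 = 71407.73.
Real GDP 2015 (at 2012 prices) = 50.80·299 + 11.93·643 + 18.07·1217 = 44851.38.
Deflator = Nominal/Real × 100 = 71407.73/44851.38 × 100 = 159.210.

159.21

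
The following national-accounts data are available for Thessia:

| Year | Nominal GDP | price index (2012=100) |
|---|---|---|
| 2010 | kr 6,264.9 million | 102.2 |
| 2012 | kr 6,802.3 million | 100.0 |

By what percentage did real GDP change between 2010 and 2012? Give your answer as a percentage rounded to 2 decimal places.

Deflate each year: 2010 → 6264.9/1.022 = 6130.04; 2012 → 6802.3/1.000 = 6802.30.
So real GDP changed by 6802.30/6130.04 − 1 = 0.1097, i.e. 10.97%.

10.97%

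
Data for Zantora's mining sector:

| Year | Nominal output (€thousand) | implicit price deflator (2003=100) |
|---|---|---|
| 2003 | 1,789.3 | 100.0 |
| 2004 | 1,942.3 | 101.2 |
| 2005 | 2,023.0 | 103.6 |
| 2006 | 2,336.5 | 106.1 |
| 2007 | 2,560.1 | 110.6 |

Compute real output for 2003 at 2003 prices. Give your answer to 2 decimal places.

Real output 2003 = 1789.3 / 1.000 = 1789.30.

€1,789.30 thousand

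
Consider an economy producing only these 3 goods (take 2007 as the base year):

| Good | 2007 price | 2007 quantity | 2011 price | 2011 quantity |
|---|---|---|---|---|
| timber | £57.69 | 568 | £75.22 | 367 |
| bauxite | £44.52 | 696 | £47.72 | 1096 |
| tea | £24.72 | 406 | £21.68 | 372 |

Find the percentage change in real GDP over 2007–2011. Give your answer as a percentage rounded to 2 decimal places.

7.28%

Real GDP 2007 = Nominal GDP 2007 = 57.69·568 + 44.52·696 + 24.72·406 = 73790.16.
Real GDP 2011 (at 2007 prices) = 57.69·367 + 44.52·1096 + 24.72·372 = 79161.99.
Real growth = 79161.99/73790.16 − 1 = 0.0728.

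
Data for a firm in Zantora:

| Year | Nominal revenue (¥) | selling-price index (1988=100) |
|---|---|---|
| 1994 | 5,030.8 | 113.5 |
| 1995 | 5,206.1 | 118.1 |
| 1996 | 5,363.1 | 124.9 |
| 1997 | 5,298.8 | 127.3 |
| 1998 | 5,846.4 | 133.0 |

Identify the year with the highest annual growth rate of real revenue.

1995: real = 5206.1/1.181 = 4408.21; growth vs 1994 (4432.42) = -0.55%.
1996: real = 5363.1/1.249 = 4293.92; growth vs 1995 (4408.21) = -2.59%.
1997: real = 5298.8/1.273 = 4162.45; growth vs 1996 (4293.92) = -3.06%.
1998: real = 5846.4/1.330 = 4395.79; growth vs 1997 (4162.45) = 5.61%.

1998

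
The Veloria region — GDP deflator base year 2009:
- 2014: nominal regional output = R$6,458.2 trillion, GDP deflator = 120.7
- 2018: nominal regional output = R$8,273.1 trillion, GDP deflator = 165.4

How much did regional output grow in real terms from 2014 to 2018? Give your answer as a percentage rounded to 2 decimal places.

-6.52%

Deflate each year: 2014 → 6458.2/1.207 = 5350.62; 2018 → 8273.1/1.654 = 5001.87.
So real regional output changed by 5001.87/5350.62 − 1 = -0.0652, i.e. -6.52%.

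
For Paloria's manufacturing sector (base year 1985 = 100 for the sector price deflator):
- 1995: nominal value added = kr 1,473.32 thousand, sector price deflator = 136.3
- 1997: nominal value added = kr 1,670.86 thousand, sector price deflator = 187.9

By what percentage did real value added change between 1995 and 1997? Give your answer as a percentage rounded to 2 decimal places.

Real value added 1995 = 1473.32 / 1.363 = 1080.94.
Real value added 1997 = 1670.86 / 1.879 = 889.23.
Real growth = 889.23 / 1080.94 − 1 = -0.1774.

-17.74%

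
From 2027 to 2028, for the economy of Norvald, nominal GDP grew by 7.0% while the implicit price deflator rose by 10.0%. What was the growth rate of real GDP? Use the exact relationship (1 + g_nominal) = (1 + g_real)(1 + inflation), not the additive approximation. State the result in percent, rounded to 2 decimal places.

-2.73%

(1 + g_nom) = (1 + g_real)(1 + π), so g_real = 1.0700 / 1.1000 − 1 = -0.02727.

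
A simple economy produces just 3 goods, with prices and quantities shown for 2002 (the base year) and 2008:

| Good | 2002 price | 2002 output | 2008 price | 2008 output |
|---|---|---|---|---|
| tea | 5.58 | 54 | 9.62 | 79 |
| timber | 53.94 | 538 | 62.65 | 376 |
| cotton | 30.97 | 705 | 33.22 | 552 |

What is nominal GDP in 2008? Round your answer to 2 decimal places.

42653.82

Nominal GDP 2008 = Σ (p_2008 × q_2008) = 9.62·79 + 62.65·376 + 33.22·552 = 42653.82.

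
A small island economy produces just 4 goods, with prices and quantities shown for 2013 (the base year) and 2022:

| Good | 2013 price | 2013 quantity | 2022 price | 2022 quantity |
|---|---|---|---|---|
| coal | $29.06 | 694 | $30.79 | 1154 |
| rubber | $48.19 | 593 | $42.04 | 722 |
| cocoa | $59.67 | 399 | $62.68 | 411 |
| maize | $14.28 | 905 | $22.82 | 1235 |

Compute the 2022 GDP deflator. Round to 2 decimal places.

108.45

Nominal GDP 2022 = 30.79·1154 + 42.04·722 + 62.68·411 + 22.82·1235 = 119828.72.
Real GDP 2022 (at 2013 prices) = 29.06·1154 + 48.19·722 + 59.67·411 + 14.28·1235 = 110488.59.
Deflator = Nominal/Real × 100 = 119828.72/110488.59 × 100 = 108.453.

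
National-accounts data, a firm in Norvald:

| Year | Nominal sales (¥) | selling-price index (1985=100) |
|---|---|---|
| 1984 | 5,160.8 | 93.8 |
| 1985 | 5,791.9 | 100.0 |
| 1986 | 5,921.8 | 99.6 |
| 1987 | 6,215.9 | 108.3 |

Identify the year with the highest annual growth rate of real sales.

1985: real = 5791.9/1.000 = 5791.90; growth vs 1984 (5501.92) = 5.27%.
1986: real = 5921.8/0.996 = 5945.58; growth vs 1985 (5791.90) = 2.65%.
1987: real = 6215.9/1.083 = 5739.52; growth vs 1986 (5945.58) = -3.47%.

1985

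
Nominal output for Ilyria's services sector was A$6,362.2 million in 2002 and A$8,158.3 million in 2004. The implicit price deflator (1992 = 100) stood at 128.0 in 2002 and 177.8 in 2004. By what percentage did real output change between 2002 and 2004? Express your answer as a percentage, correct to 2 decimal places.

Real output 2002 = 6362.2 / 1.280 = 4970.47.
Real output 2004 = 8158.3 / 1.778 = 4588.47.
Real growth = 4588.47 / 4970.47 − 1 = -0.0769.

-7.69%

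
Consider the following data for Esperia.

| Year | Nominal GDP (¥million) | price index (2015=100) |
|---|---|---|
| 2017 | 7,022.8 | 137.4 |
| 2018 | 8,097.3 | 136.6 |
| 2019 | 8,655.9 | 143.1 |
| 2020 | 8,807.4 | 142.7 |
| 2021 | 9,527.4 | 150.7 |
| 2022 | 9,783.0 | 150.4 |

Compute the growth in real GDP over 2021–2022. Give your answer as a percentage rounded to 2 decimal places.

Real GDP 2021 = 9527.4/1.507 = 6322.10.
Real GDP 2022 = 9783.0/1.504 = 6504.65.
Change = 6504.65/6322.10 − 1 = 0.0289.

2.89%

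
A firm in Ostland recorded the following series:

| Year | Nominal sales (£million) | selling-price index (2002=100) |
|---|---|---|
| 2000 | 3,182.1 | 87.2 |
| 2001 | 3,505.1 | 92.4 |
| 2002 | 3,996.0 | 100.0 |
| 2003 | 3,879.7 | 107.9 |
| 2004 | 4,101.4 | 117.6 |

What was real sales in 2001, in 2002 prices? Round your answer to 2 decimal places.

£3,793.40 million

Real sales 2001 = 3505.1 / 0.924 = 3793.40.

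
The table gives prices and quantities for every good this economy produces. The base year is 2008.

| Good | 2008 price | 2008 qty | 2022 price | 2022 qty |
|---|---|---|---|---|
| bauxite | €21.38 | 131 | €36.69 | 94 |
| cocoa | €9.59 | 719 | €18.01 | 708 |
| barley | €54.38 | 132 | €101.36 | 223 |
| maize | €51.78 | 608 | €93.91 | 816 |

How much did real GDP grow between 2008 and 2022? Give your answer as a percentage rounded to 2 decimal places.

30.65%

Real GDP 2008 = Nominal GDP 2008 = 21.38·131 + 9.59·719 + 54.38·132 + 51.78·608 = 48356.39.
Real GDP 2022 (at 2008 prices) = 21.38·94 + 9.59·708 + 54.38·223 + 51.78·816 = 63178.66.
Real growth = 63178.66/48356.39 − 1 = 0.3065.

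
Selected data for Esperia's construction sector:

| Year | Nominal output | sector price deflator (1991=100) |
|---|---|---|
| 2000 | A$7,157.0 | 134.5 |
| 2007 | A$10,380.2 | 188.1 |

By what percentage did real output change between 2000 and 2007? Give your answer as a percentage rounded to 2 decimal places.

3.71%

Deflate each year: 2000 → 7157.0/1.345 = 5321.19; 2007 → 10380.2/1.881 = 5518.45.
So real output changed by 5518.45/5321.19 − 1 = 0.0371, i.e. 3.71%.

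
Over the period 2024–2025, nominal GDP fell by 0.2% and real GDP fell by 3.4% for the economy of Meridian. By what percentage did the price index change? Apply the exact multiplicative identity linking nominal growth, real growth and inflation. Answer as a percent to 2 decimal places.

(1 + g_nom) = (1 + g_real)(1 + π), so π = 0.9980 / 0.9660 − 1 = 0.03313.

3.31%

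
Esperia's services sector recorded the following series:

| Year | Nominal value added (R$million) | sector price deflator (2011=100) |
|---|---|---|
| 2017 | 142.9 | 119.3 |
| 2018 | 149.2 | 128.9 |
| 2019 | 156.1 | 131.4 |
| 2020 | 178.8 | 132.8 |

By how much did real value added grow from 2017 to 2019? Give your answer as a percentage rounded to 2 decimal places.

Real value added 2017 = 142.9/1.193 = 119.78.
Real value added 2019 = 156.1/1.314 = 118.80.
Change = 118.80/119.78 − 1 = -0.0082.

-0.82%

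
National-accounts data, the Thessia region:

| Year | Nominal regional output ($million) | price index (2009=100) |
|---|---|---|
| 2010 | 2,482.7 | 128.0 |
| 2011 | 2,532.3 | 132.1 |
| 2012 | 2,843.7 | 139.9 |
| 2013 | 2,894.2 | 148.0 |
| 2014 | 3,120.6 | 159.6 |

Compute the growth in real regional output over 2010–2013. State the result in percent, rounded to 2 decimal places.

0.82%

Real regional output 2010 = 2482.7/1.280 = 1939.61.
Real regional output 2013 = 2894.2/1.480 = 1955.54.
Change = 1955.54/1939.61 − 1 = 0.0082.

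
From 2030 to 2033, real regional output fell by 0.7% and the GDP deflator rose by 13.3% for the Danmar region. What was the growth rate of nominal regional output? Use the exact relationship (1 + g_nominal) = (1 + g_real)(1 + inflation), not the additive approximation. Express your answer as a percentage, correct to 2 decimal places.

12.51%

(1 + g_nom) = (1 + g_real)(1 + π) = 0.9930 × 1.1330 = 1.12507.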